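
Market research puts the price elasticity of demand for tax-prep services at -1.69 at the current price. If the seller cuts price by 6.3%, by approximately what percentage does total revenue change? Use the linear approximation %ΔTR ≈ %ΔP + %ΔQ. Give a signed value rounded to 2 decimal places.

%ΔQ ≈ Ed × %ΔP = (-1.69) × (-6.3%) = +10.6470%
%ΔTR ≈ %ΔP + %ΔQ = (-6.3%) + (+10.6470%) = +4.3470%

+4.35%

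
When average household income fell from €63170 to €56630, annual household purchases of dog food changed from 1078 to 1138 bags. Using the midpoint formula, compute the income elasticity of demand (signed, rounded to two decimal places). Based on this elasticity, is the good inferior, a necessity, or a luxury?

-0.50; inferior

%ΔQ = (1138 − 1078)/[( 1078 + 1138)/2] = 60/1108 = 0.054151…
%ΔIncome = (56630 − 63170)/[( 63170 + 56630)/2] = -6540/59900 = -0.109181…
E_income = (60/1108) / (-6540/59900) = -0.4959…
E_income < 0 ⇒ inferior good.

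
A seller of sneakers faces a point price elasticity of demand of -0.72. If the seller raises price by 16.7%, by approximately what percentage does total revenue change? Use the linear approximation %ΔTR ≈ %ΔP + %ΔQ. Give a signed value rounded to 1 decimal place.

+4.7%

%ΔQ ≈ Ed × %ΔP = (-0.72) × (+16.7%) = -12.0240%
%ΔTR ≈ %ΔP + %ΔQ = (+16.7%) + (-12.0240%) = +4.6760%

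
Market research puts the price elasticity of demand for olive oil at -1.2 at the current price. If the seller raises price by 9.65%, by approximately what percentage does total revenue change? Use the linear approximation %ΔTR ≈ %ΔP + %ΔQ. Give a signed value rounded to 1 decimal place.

-1.9%

%ΔQ ≈ Ed × %ΔP = (-1.2) × (+9.65%) = -11.5800%
%ΔTR ≈ %ΔP + %ΔQ = (+9.65%) + (-11.5800%) = -1.9300%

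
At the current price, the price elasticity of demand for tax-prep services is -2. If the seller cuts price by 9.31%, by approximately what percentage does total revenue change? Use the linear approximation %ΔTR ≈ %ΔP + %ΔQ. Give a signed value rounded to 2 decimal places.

%ΔQ ≈ Ed × %ΔP = (-2) × (-9.31%) = +18.6200%
%ΔTR ≈ %ΔP + %ΔQ = (-9.31%) + (+18.6200%) = +9.3100%

+9.31%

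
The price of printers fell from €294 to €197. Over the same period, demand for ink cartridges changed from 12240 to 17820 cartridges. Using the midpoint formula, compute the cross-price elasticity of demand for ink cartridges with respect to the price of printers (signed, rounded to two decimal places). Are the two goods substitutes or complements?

-0.94; complements

%ΔQ_{ink cartridges} = (17820 − 12240)/avg = 5580/15030 = 0.371257…
%ΔP_{printers} = (197 − 294)/avg = -97/245.5 = -0.395112…
E_cross = (5580/15030) / (-97/245.5) = -0.9396…
E_cross < 0 ⇒ the goods are complements.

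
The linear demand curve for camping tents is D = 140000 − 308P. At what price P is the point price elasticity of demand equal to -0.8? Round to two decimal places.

202.02

Ed = −308P/(140000 − 308P). Set this equal to -0.8:
308P = 0.8·(140000 − 308P) ⇒ 308P(1 + 0.8) = 0.8·140000
P = 0.8·140000 / (308·1.8) = 202.0202…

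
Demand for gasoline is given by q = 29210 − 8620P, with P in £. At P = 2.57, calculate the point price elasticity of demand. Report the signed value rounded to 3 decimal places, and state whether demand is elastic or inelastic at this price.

dq/dP = −8620. At P = 2.57, q = 29210 − 8620(2.57) = 7056.6.
Ed = (dq/dP)·(P/q) = −8620 × (2.57/7056.6) = -3.13938…
|Ed| = 3.139 > 1, so demand is elastic.

-3.139; elastic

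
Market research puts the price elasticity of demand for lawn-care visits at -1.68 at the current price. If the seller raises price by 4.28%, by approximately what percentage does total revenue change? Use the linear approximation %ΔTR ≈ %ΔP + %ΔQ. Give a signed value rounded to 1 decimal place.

%ΔQ ≈ Ed × %ΔP = (-1.68) × (+4.28%) = -7.1904%
%ΔTR ≈ %ΔP + %ΔQ = (+4.28%) + (-7.1904%) = -2.9104%

-2.9%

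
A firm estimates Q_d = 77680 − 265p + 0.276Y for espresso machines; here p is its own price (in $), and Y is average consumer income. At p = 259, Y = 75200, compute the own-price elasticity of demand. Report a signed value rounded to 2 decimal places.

At the given values, Q_d = 77680 − 265(259) + 0.276(75200) = 29800.2.
∂Q_d/∂p = −265.
E = (-265) × (259/29800.2) = -2.3031…

-2.30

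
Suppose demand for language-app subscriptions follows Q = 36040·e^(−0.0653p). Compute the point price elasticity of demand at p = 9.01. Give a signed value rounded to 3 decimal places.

dQ/dp = −0.0653·Q = -1306.71. At p = 9.01, Q = 20010.9.
Ed = (dQ/dp)·(p/Q) = (-1306.71) × (9.01/20010.9) = -0.58835…

-0.588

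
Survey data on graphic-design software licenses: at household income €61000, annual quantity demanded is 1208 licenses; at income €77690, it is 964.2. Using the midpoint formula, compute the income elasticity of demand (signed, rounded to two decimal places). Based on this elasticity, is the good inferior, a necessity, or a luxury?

%ΔQ = (964.2 − 1208)/[( 1208 + 964.2)/2] = -243.8/1086.1 = -0.224472…
%ΔIncome = (77690 − 61000)/[( 61000 + 77690)/2] = 16690/69345 = 0.240680…
E_income = (-243.8/1086.1) / (16690/69345) = -0.9326…
E_income < 0 ⇒ inferior good.

-0.93; inferior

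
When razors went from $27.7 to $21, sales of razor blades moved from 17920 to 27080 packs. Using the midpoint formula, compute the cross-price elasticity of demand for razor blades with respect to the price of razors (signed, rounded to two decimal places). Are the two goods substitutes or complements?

%ΔQ_{razor blades} = (27080 − 17920)/avg = 9160/22500 = 0.407111…
%ΔP_{razors} = (21 − 27.7)/avg = -6.7/24.35 = -0.275154…
E_cross = (9160/22500) / (-6.7/24.35) = -1.4795…
E_cross < 0 ⇒ the goods are complements.

-1.48; complements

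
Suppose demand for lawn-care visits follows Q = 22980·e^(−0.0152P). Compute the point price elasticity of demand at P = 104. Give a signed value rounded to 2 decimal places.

-1.58

dQ/dP = −0.0152·Q = -71.8887. At P = 104, Q = 4729.52.
Ed = (dQ/dP)·(P/Q) = (-71.8887) × (104/4729.52) = -1.5808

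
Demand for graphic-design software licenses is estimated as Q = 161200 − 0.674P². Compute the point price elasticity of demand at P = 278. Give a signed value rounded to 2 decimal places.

dQ/dP = −2·0.674·P = -374.744. At P = 278, Q = 109110.584.
Ed = (dQ/dP)·(P/Q) = (-374.744) × (278/109110.584) = -0.9548…

-0.95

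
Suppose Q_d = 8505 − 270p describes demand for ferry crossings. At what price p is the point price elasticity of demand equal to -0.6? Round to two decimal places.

Ed = −270p/(8505 − 270p). Set this equal to -0.6:
270p = 0.6·(8505 − 270p) ⇒ 270p(1 + 0.6) = 0.6·8505
p = 0.6·8505 / (270·1.6) = 11.8125

11.81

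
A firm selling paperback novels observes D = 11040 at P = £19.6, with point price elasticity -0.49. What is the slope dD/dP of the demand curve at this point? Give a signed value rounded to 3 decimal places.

-276.000

Ed = (dD/dP)·(P/D) ⇒ dD/dP = Ed·D/P = (-0.49)·11040/19.6 = -276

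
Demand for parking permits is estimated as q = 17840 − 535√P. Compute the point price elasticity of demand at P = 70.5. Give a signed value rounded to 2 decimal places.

dq/dP = −535/(2√P) = -31.8588. At P = 70.5, q = 13347.9.
Ed = (dq/dP)·(P/q) = (-31.8588) × (70.5/13347.9) = -0.1682…

-0.17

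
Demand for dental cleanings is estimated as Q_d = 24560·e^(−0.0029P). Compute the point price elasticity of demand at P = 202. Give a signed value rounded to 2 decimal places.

-0.59

dQ_d/dP = −0.0029·Q_d = -39.6476. At P = 202, Q_d = 13671.6.
Ed = (dQ_d/dP)·(P/Q_d) = (-39.6476) × (202/13671.6) = -0.5858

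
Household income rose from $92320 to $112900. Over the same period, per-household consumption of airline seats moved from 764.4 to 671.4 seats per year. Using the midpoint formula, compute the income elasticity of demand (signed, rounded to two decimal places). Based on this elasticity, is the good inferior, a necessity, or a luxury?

%ΔQ = (671.4 − 764.4)/[( 764.4 + 671.4)/2] = -93/717.9 = -0.129544…
%ΔIncome = (112900 − 92320)/[( 92320 + 112900)/2] = 20580/102610 = 0.200565…
E_income = (-93/717.9) / (20580/102610) = -0.6458…
E_income < 0 ⇒ inferior good.

-0.65; inferior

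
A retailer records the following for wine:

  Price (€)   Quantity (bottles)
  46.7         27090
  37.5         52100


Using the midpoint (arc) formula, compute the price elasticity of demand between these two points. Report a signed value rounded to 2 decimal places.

-2.89

%ΔQ = (52100 − 27090) / [(27090 + 52100)/2] = 25010/39595 = 0.631645…
%ΔP = (37.5 − 46.7) / [(46.7 + 37.5)/2] = -9.2/42.1 = -0.218527…
Arc Ed = %ΔQ / %ΔP = (25010/39595) / (-9.2/42.1) = -2.8904…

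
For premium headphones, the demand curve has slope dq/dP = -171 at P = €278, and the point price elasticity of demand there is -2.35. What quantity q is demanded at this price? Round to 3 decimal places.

20228.936

Ed = (dq/dP)·(P/q) ⇒ q = (dq/dP)·P/Ed = (-171)·278/(-2.35) = 20228.93617…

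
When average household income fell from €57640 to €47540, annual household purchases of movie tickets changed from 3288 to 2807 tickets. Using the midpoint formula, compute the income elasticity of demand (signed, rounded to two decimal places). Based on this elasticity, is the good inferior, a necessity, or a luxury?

%ΔQ = (2807 − 3288)/[( 3288 + 2807)/2] = -481/3047.5 = -0.157834…
%ΔIncome = (47540 − 57640)/[( 57640 + 47540)/2] = -10100/52590 = -0.192051…
E_income = (-481/3047.5) / (-10100/52590) = 0.8218…
0 < E_income < 1 ⇒ normal good, necessity.

0.82; necessity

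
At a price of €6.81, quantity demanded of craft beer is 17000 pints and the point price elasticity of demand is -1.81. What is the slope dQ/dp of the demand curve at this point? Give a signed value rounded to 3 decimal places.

-4518.355

Ed = (dQ/dp)·(p/Q) ⇒ dQ/dp = Ed·Q/p = (-1.81)·17000/6.81 = -4518.35535…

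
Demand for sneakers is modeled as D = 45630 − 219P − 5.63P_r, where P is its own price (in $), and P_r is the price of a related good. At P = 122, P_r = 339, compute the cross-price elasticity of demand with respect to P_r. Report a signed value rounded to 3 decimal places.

At the given values, D = 45630 − 219(122) − 5.63(339) = 17003.43.
∂D/∂P_r = -5.63.
E = (-5.63) × (339/17003.43) = -0.11224…

-0.112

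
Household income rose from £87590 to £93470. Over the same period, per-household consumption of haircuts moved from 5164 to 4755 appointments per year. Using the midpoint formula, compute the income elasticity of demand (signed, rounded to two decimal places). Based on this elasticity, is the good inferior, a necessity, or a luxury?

%ΔQ = (4755 − 5164)/[( 5164 + 4755)/2] = -409/4959.5 = -0.082467…
%ΔIncome = (93470 − 87590)/[( 87590 + 93470)/2] = 5880/90530 = 0.064950…
E_income = (-409/4959.5) / (5880/90530) = -1.2696…
E_income < 0 ⇒ inferior good.

-1.27; inferior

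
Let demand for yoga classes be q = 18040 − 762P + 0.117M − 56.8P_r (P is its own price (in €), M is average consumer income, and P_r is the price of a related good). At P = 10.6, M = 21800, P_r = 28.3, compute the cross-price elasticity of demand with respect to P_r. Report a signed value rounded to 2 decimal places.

-0.15

At the given values, q = 18040 − 762(10.6) + 0.117(21800) − 56.8(28.3) = 10905.96.
∂q/∂P_r = -56.8.
E = (-56.8) × (28.3/10905.96) = -0.1473…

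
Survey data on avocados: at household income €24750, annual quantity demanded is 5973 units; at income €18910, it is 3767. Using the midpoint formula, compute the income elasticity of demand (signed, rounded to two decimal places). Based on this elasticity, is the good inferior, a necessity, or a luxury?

%ΔQ = (3767 − 5973)/[( 5973 + 3767)/2] = -2206/4870 = -0.452977…
%ΔIncome = (18910 − 24750)/[( 24750 + 18910)/2] = -5840/21830 = -0.267521…
E_income = (-2206/4870) / (-5840/21830) = 1.6932…
E_income > 1 ⇒ normal good, luxury.

1.69; luxury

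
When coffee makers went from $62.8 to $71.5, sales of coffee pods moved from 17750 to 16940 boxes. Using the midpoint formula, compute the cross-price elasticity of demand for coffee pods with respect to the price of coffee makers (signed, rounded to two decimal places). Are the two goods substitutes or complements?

-0.36; complements

%ΔQ_{coffee pods} = (16940 − 17750)/avg = -810/17345 = -0.046699…
%ΔP_{coffee makers} = (71.5 − 62.8)/avg = 8.7/67.15 = 0.129560…
E_cross = (-810/17345) / (8.7/67.15) = -0.3604…
E_cross < 0 ⇒ the goods are complements.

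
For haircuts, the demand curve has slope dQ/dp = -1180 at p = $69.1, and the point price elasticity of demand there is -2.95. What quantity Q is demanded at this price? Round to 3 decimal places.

27640.000

Ed = (dQ/dp)·(p/Q) ⇒ Q = (dQ/dp)·p/Ed = (-1180)·69.1/(-2.95) = 27640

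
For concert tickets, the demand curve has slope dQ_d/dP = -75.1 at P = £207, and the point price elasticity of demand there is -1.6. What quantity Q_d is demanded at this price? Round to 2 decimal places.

9716.06

Ed = (dQ_d/dP)·(P/Q_d) ⇒ Q_d = (dQ_d/dP)·P/Ed = (-75.1)·207/(-1.6) = 9716.0625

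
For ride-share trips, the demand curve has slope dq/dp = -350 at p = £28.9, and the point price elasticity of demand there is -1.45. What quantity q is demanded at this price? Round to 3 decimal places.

Ed = (dq/dp)·(p/q) ⇒ q = (dq/dp)·p/Ed = (-350)·28.9/(-1.45) = 6975.86206…

6975.862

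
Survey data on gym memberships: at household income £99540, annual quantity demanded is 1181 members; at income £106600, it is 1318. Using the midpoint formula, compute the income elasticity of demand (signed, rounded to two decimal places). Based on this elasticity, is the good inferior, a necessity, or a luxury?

%ΔQ = (1318 − 1181)/[( 1181 + 1318)/2] = 137/1249.5 = 0.109643…
%ΔIncome = (106600 − 99540)/[( 99540 + 106600)/2] = 7060/103070 = 0.068497…
E_income = (137/1249.5) / (7060/103070) = 1.6007…
E_income > 1 ⇒ normal good, luxury.

1.60; luxury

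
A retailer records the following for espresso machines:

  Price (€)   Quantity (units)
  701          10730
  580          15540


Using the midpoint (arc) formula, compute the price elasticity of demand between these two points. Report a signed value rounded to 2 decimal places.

%ΔQ = (15540 − 10730) / [(10730 + 15540)/2] = 4810/13135 = 0.366197…
%ΔP = (580 − 701) / [(701 + 580)/2] = -121/640.5 = -0.188914…
Arc Ed = %ΔQ / %ΔP = (4810/13135) / (-121/640.5) = -1.9384…

-1.94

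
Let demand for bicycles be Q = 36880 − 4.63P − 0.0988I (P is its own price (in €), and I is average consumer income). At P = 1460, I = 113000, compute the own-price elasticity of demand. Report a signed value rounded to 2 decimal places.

At the given values, Q = 36880 − 4.63(1460) − 0.0988(113000) = 18955.8.
∂Q/∂P = −4.63.
E = (-4.63) × (1460/18955.8) = -0.3566…

-0.36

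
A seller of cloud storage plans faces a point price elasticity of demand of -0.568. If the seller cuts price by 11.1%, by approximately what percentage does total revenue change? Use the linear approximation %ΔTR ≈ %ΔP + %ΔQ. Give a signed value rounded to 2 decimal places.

-4.80%

%ΔQ ≈ Ed × %ΔP = (-0.568) × (-11.1%) = +6.3048%
%ΔTR ≈ %ΔP + %ΔQ = (-11.1%) + (+6.3048%) = -4.7952%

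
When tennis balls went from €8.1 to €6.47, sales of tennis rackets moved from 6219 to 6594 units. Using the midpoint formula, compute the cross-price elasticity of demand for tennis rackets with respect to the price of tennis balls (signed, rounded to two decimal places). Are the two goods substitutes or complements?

%ΔQ_{tennis rackets} = (6594 − 6219)/avg = 375/6406.5 = 0.058534…
%ΔP_{tennis balls} = (6.47 − 8.1)/avg = -1.63/7.285 = -0.223747…
E_cross = (375/6406.5) / (-1.63/7.285) = -0.2616…
E_cross < 0 ⇒ the goods are complements.

-0.26; complements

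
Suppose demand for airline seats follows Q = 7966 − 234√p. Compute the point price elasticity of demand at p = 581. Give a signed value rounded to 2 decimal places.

-1.21

dQ/dp = −234/(2√p) = -4.85398. At p = 581, Q = 2325.68.
Ed = (dQ/dp)·(p/Q) = (-4.85398) × (581/2325.68) = -1.2126…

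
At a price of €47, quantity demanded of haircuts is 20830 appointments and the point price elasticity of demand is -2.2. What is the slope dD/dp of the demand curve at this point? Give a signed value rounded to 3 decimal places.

Ed = (dD/dp)·(p/D) ⇒ dD/dp = Ed·D/p = (-2.2)·20830/47 = -975.02127…

-975.021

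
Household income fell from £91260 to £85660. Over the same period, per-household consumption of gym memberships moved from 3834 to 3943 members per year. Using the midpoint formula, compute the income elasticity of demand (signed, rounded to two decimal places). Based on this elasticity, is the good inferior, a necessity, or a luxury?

-0.44; inferior

%ΔQ = (3943 − 3834)/[( 3834 + 3943)/2] = 109/3888.5 = 0.028031…
%ΔIncome = (85660 − 91260)/[( 91260 + 85660)/2] = -5600/88460 = -0.063305…
E_income = (109/3888.5) / (-5600/88460) = -0.4427…
E_income < 0 ⇒ inferior good.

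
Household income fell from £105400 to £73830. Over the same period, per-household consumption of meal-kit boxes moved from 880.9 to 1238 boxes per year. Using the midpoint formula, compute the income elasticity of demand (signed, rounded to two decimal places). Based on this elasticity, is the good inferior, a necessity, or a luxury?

-0.96; inferior

%ΔQ = (1238 − 880.9)/[( 880.9 + 1238)/2] = 357.1/1059.45 = 0.337061…
%ΔIncome = (73830 − 105400)/[( 105400 + 73830)/2] = -31570/89615 = -0.352284…
E_income = (357.1/1059.45) / (-31570/89615) = -0.9567…
E_income < 0 ⇒ inferior good.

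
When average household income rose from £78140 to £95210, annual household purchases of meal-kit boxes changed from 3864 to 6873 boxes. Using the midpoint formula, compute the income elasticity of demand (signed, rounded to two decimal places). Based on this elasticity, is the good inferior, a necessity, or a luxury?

%ΔQ = (6873 − 3864)/[( 3864 + 6873)/2] = 3009/5368.5 = 0.560491…
%ΔIncome = (95210 − 78140)/[( 78140 + 95210)/2] = 17070/86675 = 0.196942…
E_income = (3009/5368.5) / (17070/86675) = 2.8459…
E_income > 1 ⇒ normal good, luxury.

2.85; luxury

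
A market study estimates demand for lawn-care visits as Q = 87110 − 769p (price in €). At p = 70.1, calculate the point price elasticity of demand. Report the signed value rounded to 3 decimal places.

-1.624

dQ/dp = −769. At p = 70.1, Q = 87110 − 769(70.1) = 33203.1.
Ed = (dQ/dp)·(p/Q) = −769 × (70.1/33203.1) = -1.62355…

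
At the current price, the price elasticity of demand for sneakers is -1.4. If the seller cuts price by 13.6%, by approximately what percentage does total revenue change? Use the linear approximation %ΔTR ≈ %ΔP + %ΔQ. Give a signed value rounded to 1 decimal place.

+5.4%

%ΔQ ≈ Ed × %ΔP = (-1.4) × (-13.6%) = +19.0400%
%ΔTR ≈ %ΔP + %ΔQ = (-13.6%) + (+19.0400%) = +5.4400%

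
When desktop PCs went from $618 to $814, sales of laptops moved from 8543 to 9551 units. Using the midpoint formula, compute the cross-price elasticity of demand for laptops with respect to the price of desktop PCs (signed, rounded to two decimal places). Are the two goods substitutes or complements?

%ΔQ_{laptops} = (9551 − 8543)/avg = 1008/9047 = 0.111418…
%ΔP_{desktop PCs} = (814 − 618)/avg = 196/716 = 0.273743…
E_cross = (1008/9047) / (196/716) = 0.4070…
E_cross > 0 ⇒ the goods are substitutes.

0.41; substitutes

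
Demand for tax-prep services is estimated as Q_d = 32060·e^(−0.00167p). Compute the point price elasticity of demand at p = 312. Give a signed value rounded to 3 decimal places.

dQ_d/dp = −0.00167·Q_d = -31.7977. At p = 312, Q_d = 19040.5.
Ed = (dQ_d/dp)·(p/Q_d) = (-31.7977) × (312/19040.5) = -0.52104

-0.521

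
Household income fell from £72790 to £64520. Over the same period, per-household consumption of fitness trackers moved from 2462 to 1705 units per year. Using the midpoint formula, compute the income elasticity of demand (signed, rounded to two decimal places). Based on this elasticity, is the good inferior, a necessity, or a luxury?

%ΔQ = (1705 − 2462)/[( 2462 + 1705)/2] = -757/2083.5 = -0.363330…
%ΔIncome = (64520 − 72790)/[( 72790 + 64520)/2] = -8270/68655 = -0.120457…
E_income = (-757/2083.5) / (-8270/68655) = 3.0162…
E_income > 1 ⇒ normal good, luxury.

3.02; luxury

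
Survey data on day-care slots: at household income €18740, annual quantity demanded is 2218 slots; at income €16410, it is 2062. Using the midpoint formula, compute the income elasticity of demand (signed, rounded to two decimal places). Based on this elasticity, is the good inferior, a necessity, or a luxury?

0.55; necessity

%ΔQ = (2062 − 2218)/[( 2218 + 2062)/2] = -156/2140 = -0.072897…
%ΔIncome = (16410 − 18740)/[( 18740 + 16410)/2] = -2330/17575 = -0.132574…
E_income = (-156/2140) / (-2330/17575) = 0.5498…
0 < E_income < 1 ⇒ normal good, necessity.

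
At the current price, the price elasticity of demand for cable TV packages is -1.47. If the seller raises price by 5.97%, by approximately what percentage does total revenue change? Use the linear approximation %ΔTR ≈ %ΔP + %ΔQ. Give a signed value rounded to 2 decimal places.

%ΔQ ≈ Ed × %ΔP = (-1.47) × (+5.97%) = -8.7759%
%ΔTR ≈ %ΔP + %ΔQ = (+5.97%) + (-8.7759%) = -2.8059%

-2.81%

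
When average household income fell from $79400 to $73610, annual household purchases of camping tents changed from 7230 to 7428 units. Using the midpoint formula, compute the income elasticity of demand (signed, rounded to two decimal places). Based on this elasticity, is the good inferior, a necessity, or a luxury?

-0.36; inferior

%ΔQ = (7428 − 7230)/[( 7230 + 7428)/2] = 198/7329 = 0.027015…
%ΔIncome = (73610 − 79400)/[( 79400 + 73610)/2] = -5790/76505 = -0.075681…
E_income = (198/7329) / (-5790/76505) = -0.3569…
E_income < 0 ⇒ inferior good.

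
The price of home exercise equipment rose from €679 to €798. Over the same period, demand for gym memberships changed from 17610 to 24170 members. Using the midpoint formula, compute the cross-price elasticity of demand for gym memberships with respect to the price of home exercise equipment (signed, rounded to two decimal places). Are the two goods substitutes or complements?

%ΔQ_{gym memberships} = (24170 − 17610)/avg = 6560/20890 = 0.314025…
%ΔP_{home exercise equipment} = (798 − 679)/avg = 119/738.5 = 0.161137…
E_cross = (6560/20890) / (119/738.5) = 1.9488…
E_cross > 0 ⇒ the goods are substitutes.

1.95; substitutes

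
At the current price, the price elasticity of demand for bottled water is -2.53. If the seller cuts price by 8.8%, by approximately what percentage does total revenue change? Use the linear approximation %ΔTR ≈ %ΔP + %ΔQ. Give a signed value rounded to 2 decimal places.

%ΔQ ≈ Ed × %ΔP = (-2.53) × (-8.8%) = +22.2640%
%ΔTR ≈ %ΔP + %ΔQ = (-8.8%) + (+22.2640%) = +13.4640%

+13.46%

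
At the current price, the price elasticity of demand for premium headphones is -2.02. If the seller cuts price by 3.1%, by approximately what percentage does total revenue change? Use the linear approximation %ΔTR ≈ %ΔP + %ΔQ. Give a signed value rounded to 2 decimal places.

%ΔQ ≈ Ed × %ΔP = (-2.02) × (-3.1%) = +6.2620%
%ΔTR ≈ %ΔP + %ΔQ = (-3.1%) + (+6.2620%) = +3.1620%

+3.16%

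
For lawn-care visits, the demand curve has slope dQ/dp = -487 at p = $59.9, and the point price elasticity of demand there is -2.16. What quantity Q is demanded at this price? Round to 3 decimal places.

13505.231

Ed = (dQ/dp)·(p/Q) ⇒ Q = (dQ/dp)·p/Ed = (-487)·59.9/(-2.16) = 13505.23148…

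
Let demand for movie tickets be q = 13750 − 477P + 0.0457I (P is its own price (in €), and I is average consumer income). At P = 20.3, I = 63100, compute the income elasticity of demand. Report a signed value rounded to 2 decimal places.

0.41

At the given values, q = 13750 − 477(20.3) + 0.0457(63100) = 6950.57.
∂q/∂I = 0.0457.
E = (0.0457) × (63100/6950.57) = 0.4148…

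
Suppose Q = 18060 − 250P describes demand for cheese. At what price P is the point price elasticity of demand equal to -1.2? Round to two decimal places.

Ed = −250P/(18060 − 250P). Set this equal to -1.2:
250P = 1.2·(18060 − 250P) ⇒ 250P(1 + 1.2) = 1.2·18060
P = 1.2·18060 / (250·2.2) = 39.4036…

39.40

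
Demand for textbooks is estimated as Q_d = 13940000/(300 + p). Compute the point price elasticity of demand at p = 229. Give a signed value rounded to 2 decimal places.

dQ_d/dp = −13940000/(300 + p)² = -49.814. At p = 229, Q_d = 26351.6.
Ed = (dQ_d/dp)·(p/Q_d) = (-49.814) × (229/26351.6) = -0.4328…

-0.43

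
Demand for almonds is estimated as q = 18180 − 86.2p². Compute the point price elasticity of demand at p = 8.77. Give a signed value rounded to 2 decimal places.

dq/dp = −2·86.2·p = -1511.948. At p = 8.77, q = 11550.10802.
Ed = (dq/dp)·(p/q) = (-1511.948) × (8.77/11550.10802) = -1.1480…

-1.15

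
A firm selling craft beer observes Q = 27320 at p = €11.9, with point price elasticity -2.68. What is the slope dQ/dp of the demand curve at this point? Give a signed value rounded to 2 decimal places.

-6152.74

Ed = (dQ/dp)·(p/Q) ⇒ dQ/dp = Ed·Q/p = (-2.68)·27320/11.9 = -6152.7394…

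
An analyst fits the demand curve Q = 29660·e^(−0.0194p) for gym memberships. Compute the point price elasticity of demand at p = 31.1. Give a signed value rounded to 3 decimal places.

-0.603

dQ/dp = −0.0194·Q = -314.735. At p = 31.1, Q = 16223.5.
Ed = (dQ/dp)·(p/Q) = (-314.735) × (31.1/16223.5) = -0.60334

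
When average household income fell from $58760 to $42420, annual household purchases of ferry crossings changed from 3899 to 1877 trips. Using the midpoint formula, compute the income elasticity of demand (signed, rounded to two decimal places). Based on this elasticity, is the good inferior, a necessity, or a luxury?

%ΔQ = (1877 − 3899)/[( 3899 + 1877)/2] = -2022/2888 = -0.700138…
%ΔIncome = (42420 − 58760)/[( 58760 + 42420)/2] = -16340/50590 = -0.322988…
E_income = (-2022/2888) / (-16340/50590) = 2.1676…
E_income > 1 ⇒ normal good, luxury.

2.17; luxury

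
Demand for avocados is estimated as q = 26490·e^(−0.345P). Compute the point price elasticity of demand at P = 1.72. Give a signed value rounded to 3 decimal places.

dq/dP = −0.345·q = -5048.83. At P = 1.72, q = 14634.3.
Ed = (dq/dP)·(P/q) = (-5048.83) × (1.72/14634.3) = -0.5934

-0.593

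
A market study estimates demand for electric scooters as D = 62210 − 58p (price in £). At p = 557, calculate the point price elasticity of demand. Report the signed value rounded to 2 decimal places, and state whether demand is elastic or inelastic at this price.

-1.08; elastic

dD/dp = −58. At p = 557, D = 62210 − 58(557) = 29904.
Ed = (dD/dp)·(p/D) = −58 × (557/29904) = -1.0803…
|Ed| = 1.08 > 1, so demand is elastic.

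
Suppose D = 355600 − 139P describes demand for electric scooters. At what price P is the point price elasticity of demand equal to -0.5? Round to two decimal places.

Ed = −139P/(355600 − 139P). Set this equal to -0.5:
139P = 0.5·(355600 − 139P) ⇒ 139P(1 + 0.5) = 0.5·355600
P = 0.5·355600 / (139·1.5) = 852.7577…

852.76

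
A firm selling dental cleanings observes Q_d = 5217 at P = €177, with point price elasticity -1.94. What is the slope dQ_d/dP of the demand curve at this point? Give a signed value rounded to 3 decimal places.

-57.181

Ed = (dQ_d/dP)·(P/Q_d) ⇒ dQ_d/dP = Ed·Q_d/P = (-1.94)·5217/177 = -57.18067…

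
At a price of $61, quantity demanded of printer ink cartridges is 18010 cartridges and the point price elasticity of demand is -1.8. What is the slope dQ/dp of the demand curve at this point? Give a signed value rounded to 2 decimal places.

-531.44

Ed = (dQ/dp)·(p/Q) ⇒ dQ/dp = Ed·Q/p = (-1.8)·18010/61 = -531.4426…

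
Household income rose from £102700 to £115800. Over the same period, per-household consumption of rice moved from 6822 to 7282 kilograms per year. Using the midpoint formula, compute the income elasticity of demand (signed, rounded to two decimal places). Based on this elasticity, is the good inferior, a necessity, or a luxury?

0.54; necessity

%ΔQ = (7282 − 6822)/[( 6822 + 7282)/2] = 460/7052 = 0.065229…
%ΔIncome = (115800 − 102700)/[( 102700 + 115800)/2] = 13100/109250 = 0.119908…
E_income = (460/7052) / (13100/109250) = 0.5439…
0 < E_income < 1 ⇒ normal good, necessity.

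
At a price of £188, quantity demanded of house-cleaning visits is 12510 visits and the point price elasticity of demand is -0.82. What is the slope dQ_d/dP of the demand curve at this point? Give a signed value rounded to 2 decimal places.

-54.56

Ed = (dQ_d/dP)·(P/Q_d) ⇒ dQ_d/dP = Ed·Q_d/P = (-0.82)·12510/188 = -54.5648…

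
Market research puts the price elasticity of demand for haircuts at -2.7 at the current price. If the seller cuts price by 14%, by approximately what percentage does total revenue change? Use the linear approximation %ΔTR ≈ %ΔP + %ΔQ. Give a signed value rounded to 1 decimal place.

+23.8%

%ΔQ ≈ Ed × %ΔP = (-2.7) × (-14%) = +37.8000%
%ΔTR ≈ %ΔP + %ΔQ = (-14%) + (+37.8000%) = +23.8000%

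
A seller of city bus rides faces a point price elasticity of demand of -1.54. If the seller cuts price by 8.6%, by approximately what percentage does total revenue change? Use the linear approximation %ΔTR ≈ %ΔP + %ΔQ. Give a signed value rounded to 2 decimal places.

+4.64%

%ΔQ ≈ Ed × %ΔP = (-1.54) × (-8.6%) = +13.2440%
%ΔTR ≈ %ΔP + %ΔQ = (-8.6%) + (+13.2440%) = +4.6440%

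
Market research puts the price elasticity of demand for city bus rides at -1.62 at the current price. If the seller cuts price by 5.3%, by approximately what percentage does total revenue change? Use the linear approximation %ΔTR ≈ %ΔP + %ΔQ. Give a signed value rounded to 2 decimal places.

%ΔQ ≈ Ed × %ΔP = (-1.62) × (-5.3%) = +8.5860%
%ΔTR ≈ %ΔP + %ΔQ = (-5.3%) + (+8.5860%) = +3.2860%

+3.29%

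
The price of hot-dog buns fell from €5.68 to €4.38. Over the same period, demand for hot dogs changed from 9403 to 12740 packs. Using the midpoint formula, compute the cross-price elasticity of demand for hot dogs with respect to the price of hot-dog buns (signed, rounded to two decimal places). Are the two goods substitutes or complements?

%ΔQ_{hot dogs} = (12740 − 9403)/avg = 3337/11071.5 = 0.301404…
%ΔP_{hot-dog buns} = (4.38 − 5.68)/avg = -1.3/5.03 = -0.258449…
E_cross = (3337/11071.5) / (-1.3/5.03) = -1.1662…
E_cross < 0 ⇒ the goods are complements.

-1.17; complements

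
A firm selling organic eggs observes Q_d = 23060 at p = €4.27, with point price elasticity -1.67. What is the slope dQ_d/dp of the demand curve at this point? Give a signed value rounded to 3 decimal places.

-9018.782

Ed = (dQ_d/dp)·(p/Q_d) ⇒ dQ_d/dp = Ed·Q_d/p = (-1.67)·23060/4.27 = -9018.78220…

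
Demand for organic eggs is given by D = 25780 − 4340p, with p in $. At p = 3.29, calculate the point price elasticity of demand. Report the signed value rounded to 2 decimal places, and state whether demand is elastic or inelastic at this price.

-1.24; elastic

dD/dp = −4340. At p = 3.29, D = 25780 − 4340(3.29) = 11501.4.
Ed = (dD/dp)·(p/D) = −4340 × (3.29/11501.4) = -1.2414…
|Ed| = 1.24 > 1, so demand is elastic.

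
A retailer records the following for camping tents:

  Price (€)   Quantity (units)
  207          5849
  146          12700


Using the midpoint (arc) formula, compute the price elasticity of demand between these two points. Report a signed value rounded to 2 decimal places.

%ΔQ = (12700 − 5849) / [(5849 + 12700)/2] = 6851/9274.5 = 0.738692…
%ΔP = (146 − 207) / [(207 + 146)/2] = -61/176.5 = -0.345609…
Arc Ed = %ΔQ / %ΔP = (6851/9274.5) / (-61/176.5) = -2.1373…

-2.14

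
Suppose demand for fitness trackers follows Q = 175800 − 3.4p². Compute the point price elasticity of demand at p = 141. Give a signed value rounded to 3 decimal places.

dQ/dp = −2·3.4·p = -958.8. At p = 141, Q = 108204.6.
Ed = (dQ/dp)·(p/Q) = (-958.8) × (141/108204.6) = -1.24939…

-1.249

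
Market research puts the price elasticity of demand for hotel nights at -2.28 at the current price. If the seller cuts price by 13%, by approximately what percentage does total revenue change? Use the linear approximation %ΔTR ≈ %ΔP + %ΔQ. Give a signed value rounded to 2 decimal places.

%ΔQ ≈ Ed × %ΔP = (-2.28) × (-13%) = +29.6400%
%ΔTR ≈ %ΔP + %ΔQ = (-13%) + (+29.6400%) = +16.6400%

+16.64%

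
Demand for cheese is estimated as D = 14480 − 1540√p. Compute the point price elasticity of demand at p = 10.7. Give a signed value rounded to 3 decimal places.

dD/dp = −1540/(2√p) = -235.396. At p = 10.7, D = 9442.53.
Ed = (dD/dp)·(p/D) = (-235.396) × (10.7/9442.53) = -0.26674…

-0.267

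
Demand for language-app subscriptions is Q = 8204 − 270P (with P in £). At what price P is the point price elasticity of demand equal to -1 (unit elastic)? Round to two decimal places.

15.19

Ed = −270P/(8204 − 270P). Set this equal to -1:
270P = 1·(8204 − 270P) ⇒ 270P(1 + 1) = 1·8204
P = 1·8204 / (270·2) = 15.1925…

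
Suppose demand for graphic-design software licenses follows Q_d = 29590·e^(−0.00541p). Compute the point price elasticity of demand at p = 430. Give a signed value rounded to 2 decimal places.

-2.33

dQ_d/dp = −0.00541·Q_d = -15.633. At p = 430, Q_d = 2889.65.
Ed = (dQ_d/dp)·(p/Q_d) = (-15.633) × (430/2889.65) = -2.3263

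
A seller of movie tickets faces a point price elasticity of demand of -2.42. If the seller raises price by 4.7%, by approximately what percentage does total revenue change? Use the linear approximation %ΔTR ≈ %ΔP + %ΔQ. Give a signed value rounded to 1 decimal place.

%ΔQ ≈ Ed × %ΔP = (-2.42) × (+4.7%) = -11.3740%
%ΔTR ≈ %ΔP + %ΔQ = (+4.7%) + (-11.3740%) = -6.6740%

-6.7%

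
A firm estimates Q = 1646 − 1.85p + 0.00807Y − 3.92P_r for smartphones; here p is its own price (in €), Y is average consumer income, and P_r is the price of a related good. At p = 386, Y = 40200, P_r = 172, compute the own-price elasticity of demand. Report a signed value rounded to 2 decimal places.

-1.23

At the given values, Q = 1646 − 1.85(386) + 0.00807(40200) − 3.92(172) = 582.074.
∂Q/∂p = −1.85.
E = (-1.85) × (386/582.074) = -1.2268…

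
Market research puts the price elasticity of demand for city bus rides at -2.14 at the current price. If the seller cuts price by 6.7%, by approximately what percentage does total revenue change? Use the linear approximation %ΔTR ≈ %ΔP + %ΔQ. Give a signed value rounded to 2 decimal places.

+7.64%

%ΔQ ≈ Ed × %ΔP = (-2.14) × (-6.7%) = +14.3380%
%ΔTR ≈ %ΔP + %ΔQ = (-6.7%) + (+14.3380%) = +7.6380%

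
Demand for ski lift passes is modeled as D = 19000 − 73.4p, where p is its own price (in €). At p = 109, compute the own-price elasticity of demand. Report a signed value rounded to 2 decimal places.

At the given values, D = 19000 − 73.4(109) = 10999.4.
∂D/∂p = −73.4.
E = (-73.4) × (109/10999.4) = -0.7273…

-0.73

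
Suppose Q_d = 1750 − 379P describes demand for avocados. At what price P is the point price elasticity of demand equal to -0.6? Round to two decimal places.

Ed = −379P/(1750 − 379P). Set this equal to -0.6:
379P = 0.6·(1750 − 379P) ⇒ 379P(1 + 0.6) = 0.6·1750
P = 0.6·1750 / (379·1.6) = 1.7315…

1.73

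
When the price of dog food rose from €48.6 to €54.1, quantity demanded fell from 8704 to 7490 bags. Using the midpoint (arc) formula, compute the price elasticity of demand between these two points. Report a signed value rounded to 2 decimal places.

%ΔQ = (7490 − 8704) / [(8704 + 7490)/2] = -1214/8097 = -0.149932…
%ΔP = (54.1 − 48.6) / [(48.6 + 54.1)/2] = 5.5/51.35 = 0.107108…
Arc Ed = %ΔQ / %ΔP = (-1214/8097) / (5.5/51.35) = -1.3998…

-1.40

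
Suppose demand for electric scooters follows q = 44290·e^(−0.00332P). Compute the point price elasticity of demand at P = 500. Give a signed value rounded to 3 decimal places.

-1.660

dq/dP = −0.00332·q = -27.9586. At P = 500, q = 8421.26.
Ed = (dq/dP)·(P/q) = (-27.9586) × (500/8421.26) = -1.66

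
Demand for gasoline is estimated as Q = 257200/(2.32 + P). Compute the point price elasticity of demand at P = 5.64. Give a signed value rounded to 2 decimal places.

-0.71

dQ/dP = −257200/(2.32 + P)² = -4059.24. At P = 5.64, Q = 32311.6.
Ed = (dQ/dP)·(P/Q) = (-4059.24) × (5.64/32311.6) = -0.7085…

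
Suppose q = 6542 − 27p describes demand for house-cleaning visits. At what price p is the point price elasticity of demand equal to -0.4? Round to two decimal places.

Ed = −27p/(6542 − 27p). Set this equal to -0.4:
27p = 0.4·(6542 − 27p) ⇒ 27p(1 + 0.4) = 0.4·6542
p = 0.4·6542 / (27·1.4) = 69.2275…

69.23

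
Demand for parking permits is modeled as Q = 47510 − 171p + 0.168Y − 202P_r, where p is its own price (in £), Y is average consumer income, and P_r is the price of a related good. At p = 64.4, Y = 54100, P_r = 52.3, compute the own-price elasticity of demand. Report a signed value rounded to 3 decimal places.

At the given values, Q = 47510 − 171(64.4) + 0.168(54100) − 202(52.3) = 35021.8.
∂Q/∂p = −171.
E = (-171) × (64.4/35021.8) = -0.31444…

-0.314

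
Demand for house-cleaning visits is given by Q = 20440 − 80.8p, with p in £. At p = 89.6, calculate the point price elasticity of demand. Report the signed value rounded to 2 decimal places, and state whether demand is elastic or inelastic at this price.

-0.55; inelastic

dQ/dp = −80.8. At p = 89.6, Q = 20440 − 80.8(89.6) = 13200.32.
Ed = (dQ/dp)·(p/Q) = −80.8 × (89.6/13200.32) = -0.5484…
|Ed| = 0.55 < 1, so demand is inelastic.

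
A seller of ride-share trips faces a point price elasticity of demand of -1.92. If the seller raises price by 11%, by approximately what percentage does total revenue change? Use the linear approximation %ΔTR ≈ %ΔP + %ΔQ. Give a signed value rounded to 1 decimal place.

-10.1%

%ΔQ ≈ Ed × %ΔP = (-1.92) × (+11%) = -21.1200%
%ΔTR ≈ %ΔP + %ΔQ = (+11%) + (-21.1200%) = -10.1200%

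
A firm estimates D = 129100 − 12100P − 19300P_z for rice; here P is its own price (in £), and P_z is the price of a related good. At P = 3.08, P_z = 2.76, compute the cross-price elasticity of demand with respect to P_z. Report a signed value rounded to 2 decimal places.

-1.38

At the given values, D = 129100 − 12100(3.08) − 19300(2.76) = 38564.
∂D/∂P_z = -19300.
E = (-19300) × (2.76/38564) = -1.3812…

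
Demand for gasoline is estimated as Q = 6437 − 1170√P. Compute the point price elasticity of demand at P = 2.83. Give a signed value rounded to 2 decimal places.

-0.22

dQ/dP = −1170/(2√P) = -347.746. At P = 2.83, Q = 4468.76.
Ed = (dQ/dP)·(P/Q) = (-347.746) × (2.83/4468.76) = -0.2202…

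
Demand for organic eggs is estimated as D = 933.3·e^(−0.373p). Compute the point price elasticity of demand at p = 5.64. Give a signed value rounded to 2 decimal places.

-2.10

dD/dp = −0.373·D = -42.4714. At p = 5.64, D = 113.864.
Ed = (dD/dp)·(p/D) = (-42.4714) × (5.64/113.864) = -2.1037…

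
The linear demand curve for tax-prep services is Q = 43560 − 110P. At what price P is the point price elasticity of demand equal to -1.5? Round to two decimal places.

Ed = −110P/(43560 − 110P). Set this equal to -1.5:
110P = 1.5·(43560 − 110P) ⇒ 110P(1 + 1.5) = 1.5·43560
P = 1.5·43560 / (110·2.5) = 237.6

237.60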